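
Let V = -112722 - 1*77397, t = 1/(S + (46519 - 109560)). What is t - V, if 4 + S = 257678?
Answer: 37003431328/194633 ≈ 1.9012e+5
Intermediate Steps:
S = 257674 (S = -4 + 257678 = 257674)
t = 1/194633 (t = 1/(257674 + (46519 - 109560)) = 1/(257674 - 63041) = 1/194633 ≈ 5.1379e-6)
V = -190119 (V = -112722 - 77397 = -190119)
t - V = 1/194633 - 1*(-190119) = 1/194633 + 190119 = 37003431328/194633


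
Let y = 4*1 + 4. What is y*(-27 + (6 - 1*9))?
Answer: -240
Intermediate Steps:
y = 8 (y = 4 + 4 = 8)
y*(-27 + (6 - 1*9)) = 8*(-27 + (6 - 1*9)) = 8*(-27 + (6 - 9)) = 8*(-27 - 3) = 8*(-30) = -240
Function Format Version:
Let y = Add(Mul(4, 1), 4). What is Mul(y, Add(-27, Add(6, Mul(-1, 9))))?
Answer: -240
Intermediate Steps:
y = 8 (y = Add(4, 4) = 8)
Mul(y, Add(-27, Add(6, Mul(-1, 9)))) = Mul(8, Add(-27, Add(6, Mul(-1, 9)))) = Mul(8, Add(-27, Add(6, -9))) = Mul(8, Add(-27, -3)) = Mul(8, -30) = -240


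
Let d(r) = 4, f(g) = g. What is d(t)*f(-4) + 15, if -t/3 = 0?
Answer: -1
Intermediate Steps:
t = 0 (t = -3*0 = 0)
d(t)*f(-4) + 15 = 4*(-4) + 15 = -16 + 15 = -1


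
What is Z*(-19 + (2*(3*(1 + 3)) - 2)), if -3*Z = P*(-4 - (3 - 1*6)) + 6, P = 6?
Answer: 0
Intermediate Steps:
Z = 0 (Z = -(6*(-4 - (3 - 1*6)) + 6)/3 = -(6*(-4 - (3 - 6)) + 6)/3 = -(6*(-4 - 1*(-3)) + 6)/3 = -(6*(-4 + 3) + 6)/3 = -(6*(-1) + 6)/3 = -(-6 + 6)/3 = -⅓*0 = 0)
Z*(-19 + (2*(3*(1 + 3)) - 2)) = 0*(-19 + (2*(3*(1 + 3)) - 2)) = 0*(-19 + (2*(3*4) - 2)) = 0*(-19 + (2*12 - 2)) = 0*(-19 + (24 - 2)) = 0*(-19 + 22) = 0*3 = 0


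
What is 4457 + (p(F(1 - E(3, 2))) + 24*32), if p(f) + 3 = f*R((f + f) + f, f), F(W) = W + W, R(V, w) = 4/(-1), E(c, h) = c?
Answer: 5238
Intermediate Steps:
R(V, w) = -4 (R(V, w) = 4*(-1) = -4)
F(W) = 2*W
p(f) = -3 - 4*f (p(f) = -3 + f*(-4) = -3 - 4*f)
4457 + (p(F(1 - E(3, 2))) + 24*32) = 4457 + ((-3 - 8*(1 - 1*3)) + 24*32) = 4457 + ((-3 - 8*(1 - 3)) + 768) = 4457 + ((-3 - 8*(-2)) + 768) = 4457 + ((-3 - 4*(-4)) + 768) = 4457 + ((-3 + 16) + 768) = 4457 + (13 + 768) = 4457 + 781 = 5238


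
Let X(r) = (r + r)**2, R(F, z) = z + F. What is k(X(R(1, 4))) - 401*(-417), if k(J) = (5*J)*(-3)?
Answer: 165717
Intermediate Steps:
R(F, z) = F + z
X(r) = 4*r**2 (X(r) = (2*r)**2 = 4*r**2)
k(J) = -15*J
k(X(R(1, 4))) - 401*(-417) = -60*(1 + 4)**2 - 401*(-417) = -60*5**2 + 167217 = -60*25 + 167217 = -15*100 + 167217 = -1500 + 167217 = 165717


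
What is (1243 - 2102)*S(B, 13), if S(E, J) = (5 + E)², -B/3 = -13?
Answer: -1663024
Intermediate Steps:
B = 39 (B = -3*(-13) = 39)
(1243 - 2102)*S(B, 13) = (1243 - 2102)*(5 + 39)² = -859*44² = -859*1936 = -1663024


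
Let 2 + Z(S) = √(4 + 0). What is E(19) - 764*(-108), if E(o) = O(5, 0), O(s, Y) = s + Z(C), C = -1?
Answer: 82517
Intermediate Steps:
Z(S) = 0 (Z(S) = -2 + √(4 + 0) = -2 + √4 = -2 + 2 = 0)
O(s, Y) = s (O(s, Y) = s + 0 = s)
E(o) = 5
E(19) - 764*(-108) = 5 - 764*(-108) = 5 + 82512 = 82517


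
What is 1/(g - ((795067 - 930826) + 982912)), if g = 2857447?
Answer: 1/2010294 ≈ 4.9744e-7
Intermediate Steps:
1/(g - ((795067 - 930826) + 982912)) = 1/(2857447 - ((795067 - 930826) + 982912)) = 1/(2857447 - (-135759 + 982912)) = 1/(2857447 - 1*847153) = 1/(2857447 - 847153) = 1/2010294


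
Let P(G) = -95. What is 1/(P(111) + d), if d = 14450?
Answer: 1/14355 ≈ 6.9662e-5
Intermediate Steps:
1/(P(111) + d) = 1/(-95 + 14450) = 1/14355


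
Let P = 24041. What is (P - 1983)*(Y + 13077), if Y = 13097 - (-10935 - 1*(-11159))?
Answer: 572405100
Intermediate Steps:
Y = 12873 (Y = 13097 - (-10935 + 11159) = 13097 - 1*224 = 13097 - 224 = 12873)
(P - 1983)*(Y + 13077) = (24041 - 1983)*(12873 + 13077) = 22058*25950 = 572405100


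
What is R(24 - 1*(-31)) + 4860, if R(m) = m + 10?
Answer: 4925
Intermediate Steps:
R(m) = 10 + m
R(24 - 1*(-31)) + 4860 = (10 + (24 - 1*(-31))) + 4860 = (10 + (24 + 31)) + 4860 = (10 + 55) + 4860 = 65 + 4860 = 4925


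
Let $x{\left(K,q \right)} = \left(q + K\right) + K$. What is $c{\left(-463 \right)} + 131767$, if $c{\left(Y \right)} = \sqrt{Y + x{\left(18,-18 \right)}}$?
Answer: $131767 + i \sqrt{445} \approx 1.3177 \cdot 10^{5} + 21.095 i$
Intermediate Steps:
$x{\left(K,q \right)} = q + 2 K$ ($x{\left(K,q \right)} = \left(K + q\right) + K = q + 2 K$)
$c{\left(Y \right)} = \sqrt{18 + Y}$ ($c{\left(Y \right)} = \sqrt{Y + \left(-18 + 2 \cdot 18\right)} = \sqrt{Y + \left(-18 + 36\right)} = \sqrt{Y + 18} = \sqrt{18 + Y}$)
$c{\left(-463 \right)} + 131767 = \sqrt{18 - 463} + 131767 = \sqrt{-445} + 131767 = i \sqrt{445} + 131767 = 131767 + i \sqrt{445}$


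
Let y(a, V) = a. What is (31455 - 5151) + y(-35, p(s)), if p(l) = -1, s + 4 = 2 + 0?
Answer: 26269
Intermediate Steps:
s = -2 (s = -4 + (2 + 0) = -4 + 2 = -2)
(31455 - 5151) + y(-35, p(s)) = (31455 - 5151) - 35 = 26304 - 35 = 26269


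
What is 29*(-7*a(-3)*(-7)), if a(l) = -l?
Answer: 4263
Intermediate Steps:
29*(-7*a(-3)*(-7)) = 29*(-(-7)*(-3)*(-7)) = 29*(-7*3*(-7)) = 29*(-21*(-7)) = 29*147 = 4263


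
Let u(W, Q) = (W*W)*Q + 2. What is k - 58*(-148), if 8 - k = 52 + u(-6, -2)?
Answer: 8610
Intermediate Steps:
u(W, Q) = 2 + Q*W² (u(W, Q) = W²*Q + 2 = Q*W² + 2 = 2 + Q*W²)
k = 26 (k = 8 - (52 + (2 - 2*(-6)²)) = 8 - (52 + (2 - 2*36)) = 8 - (52 + (2 - 72)) = 8 - (52 - 70) = 8 - 1*(-18) = 8 + 18 = 26)
k - 58*(-148) = 26 - 58*(-148) = 26 + 8584 = 8610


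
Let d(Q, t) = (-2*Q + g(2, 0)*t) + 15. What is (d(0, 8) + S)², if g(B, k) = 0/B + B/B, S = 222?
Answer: 60025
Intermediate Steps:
g(B, k) = 1 (g(B, k) = 0 + 1 = 1)
d(Q, t) = 15 + t - 2*Q (d(Q, t) = (-2*Q + 1*t) + 15 = (-2*Q + t) + 15 = (t - 2*Q) + 15 = 15 + t - 2*Q)
(d(0, 8) + S)² = ((15 + 8 - 2*0) + 222)² = ((15 + 8 + 0) + 222)² = (23 + 222)² = 245² = 60025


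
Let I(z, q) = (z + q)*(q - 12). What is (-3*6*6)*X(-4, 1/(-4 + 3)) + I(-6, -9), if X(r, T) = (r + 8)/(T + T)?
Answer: 531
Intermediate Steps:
X(r, T) = (8 + r)/(2*T) (X(r, T) = (8 + r)/((2*T)) = (8 + r)*(1/(2*T)) = (8 + r)/(2*T))
I(z, q) = (-12 + q)*(q + z) (I(z, q) = (q + z)*(-12 + q) = (-12 + q)*(q + z))
(-3*6*6)*X(-4, 1/(-4 + 3)) + I(-6, -9) = (-3*6*6)*((8 - 4)/(2*(1/(-4 + 3)))) + ((-9)² - 12*(-9) - 12*(-6) - 9*(-6)) = (-18*6)*((½)*4/1/(-1)) + (81 + 108 + 72 + 54) = -54*4/(-1) + 315 = -54*(-1)*4 + 315 = -108*(-2) + 315 = 216 + 315 = 531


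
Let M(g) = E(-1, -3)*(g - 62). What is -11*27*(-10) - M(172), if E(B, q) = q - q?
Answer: 2970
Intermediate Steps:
E(B, q) = 0
M(g) = 0 (M(g) = 0*(g - 62) = 0*(-62 + g) = 0)
-11*27*(-10) - M(172) = -11*27*(-10) - 1*0 = -297*(-10) + 0 = 2970 + 0 = 2970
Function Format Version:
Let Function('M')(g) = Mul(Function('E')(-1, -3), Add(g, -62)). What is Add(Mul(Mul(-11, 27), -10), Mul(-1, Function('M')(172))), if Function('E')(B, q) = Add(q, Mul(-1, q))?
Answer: 2970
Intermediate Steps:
Function('E')(B, q) = 0
Function('M')(g) = 0 (Function('M')(g) = Mul(0, Add(g, -62)) = Mul(0, Add(-62, g)) = 0)
Add(Mul(Mul(-11, 27), -10), Mul(-1, Function('M')(172))) = Add(Mul(Mul(-11, 27), -10), Mul(-1, 0)) = Add(Mul(-297, -10), 0) = Add(2970, 0) = 2970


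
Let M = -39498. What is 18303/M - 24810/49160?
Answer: -31328681/32362028 ≈ -0.96807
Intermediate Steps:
18303/M - 24810/49160 = 18303/(-39498) - 24810/49160 = 18303*(-1/39498) - 24810*1/49160 = -6101/13166 - 2481/4916 = -31328681/32362028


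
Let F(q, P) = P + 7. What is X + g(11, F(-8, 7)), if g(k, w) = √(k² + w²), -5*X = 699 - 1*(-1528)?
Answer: -2227/5 + √317 ≈ -427.60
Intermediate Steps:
X = -2227/5 (X = -(699 - 1*(-1528))/5 = -(699 + 1528)/5 = -⅕*2227 = -2227/5 ≈ -445.40)
F(q, P) = 7 + P
X + g(11, F(-8, 7)) = -2227/5 + √(11² + (7 + 7)²) = -2227/5 + √(121 + 14²) = -2227/5 + √(121 + 196) = -2227/5 + √317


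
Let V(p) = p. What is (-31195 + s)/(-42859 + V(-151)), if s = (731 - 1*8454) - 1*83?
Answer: 39001/43010 ≈ 0.90679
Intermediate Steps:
s = -7806 (s = (731 - 8454) - 83 = -7723 - 83 = -7806)
(-31195 + s)/(-42859 + V(-151)) = (-31195 - 7806)/(-42859 - 151) = -39001/(-43010) = -39001*(-1/43010) = 39001/43010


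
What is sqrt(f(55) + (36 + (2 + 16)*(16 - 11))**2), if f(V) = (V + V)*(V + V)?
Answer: 2*sqrt(6994) ≈ 167.26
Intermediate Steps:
f(V) = 4*V**2 (f(V) = (2*V)*(2*V) = 4*V**2)
sqrt(f(55) + (36 + (2 + 16)*(16 - 11))**2) = sqrt(4*55**2 + (36 + (2 + 16)*(16 - 11))**2) = sqrt(4*3025 + (36 + 18*5)**2) = sqrt(12100 + (36 + 90)**2) = sqrt(12100 + 126**2) = sqrt(12100 + 15876) = sqrt(27976) = 2*sqrt(6994)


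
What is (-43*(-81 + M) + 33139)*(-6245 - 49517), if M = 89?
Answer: -1828714790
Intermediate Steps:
(-43*(-81 + M) + 33139)*(-6245 - 49517) = (-43*(-81 + 89) + 33139)*(-6245 - 49517) = (-43*8 + 33139)*(-55762) = (-344 + 33139)*(-55762) = 32795*(-55762) = -1828714790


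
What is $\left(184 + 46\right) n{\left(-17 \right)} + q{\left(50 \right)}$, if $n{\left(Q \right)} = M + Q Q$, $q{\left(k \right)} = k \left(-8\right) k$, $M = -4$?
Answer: $45550$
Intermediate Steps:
$q{\left(k \right)} = - 8 k^{2}$ ($q{\left(k \right)} = - 8 k k = - 8 k^{2}$)
$n{\left(Q \right)} = -4 + Q^{2}$ ($n{\left(Q \right)} = -4 + Q Q = -4 + Q^{2}$)
$\left(184 + 46\right) n{\left(-17 \right)} + q{\left(50 \right)} = \left(184 + 46\right) \left(-4 + \left(-17\right)^{2}\right) - 8 \cdot 50^{2} = 230 \left(-4 + 289\right) - 20000 = 230 \cdot 285 - 20000 = 65550 - 20000 = 45550$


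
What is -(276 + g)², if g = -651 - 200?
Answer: -330625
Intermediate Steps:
g = -851
-(276 + g)² = -(276 - 851)² = -1*(-575)² = -1*330625 = -330625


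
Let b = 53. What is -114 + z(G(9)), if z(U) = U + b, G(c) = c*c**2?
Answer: 668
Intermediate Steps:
G(c) = c**3
z(U) = 53 + U (z(U) = U + 53 = 53 + U)
-114 + z(G(9)) = -114 + (53 + 9**3) = -114 + (53 + 729) = -114 + 782 = 668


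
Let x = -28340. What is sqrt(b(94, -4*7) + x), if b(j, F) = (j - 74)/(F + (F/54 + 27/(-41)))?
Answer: 10*I*sqrt(295657229642)/32299 ≈ 168.35*I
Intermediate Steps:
b(j, F) = (-74 + j)/(-27/41 + 55*F/54) (b(j, F) = (-74 + j)/(F + (F*(1/54) + 27*(-1/41))) = (-74 + j)/(F + (F/54 - 27/41)) = (-74 + j)/(F + (-27/41 + F/54)) = (-74 + j)/(-27/41 + 55*F/54))
sqrt(b(94, -4*7) + x) = sqrt(2214*(-74 + 94)/(-1458 + 2255*(-4*7)) - 28340) = sqrt(2214*20/(-1458 + 2255*(-28)) - 28340) = sqrt(2214*20/(-1458 - 63140) - 28340) = sqrt(2214*20/(-64598) - 28340) = sqrt(2214*(-1/64598)*20 - 28340) = sqrt(-22140/32299 - 28340) = sqrt(-915375800/32299) = 10*I*sqrt(295657229642)/32299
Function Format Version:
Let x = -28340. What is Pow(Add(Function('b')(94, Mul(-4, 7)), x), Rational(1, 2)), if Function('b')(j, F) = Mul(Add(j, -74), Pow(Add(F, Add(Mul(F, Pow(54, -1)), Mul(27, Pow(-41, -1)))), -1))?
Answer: Mul(Rational(10, 32299), I, Pow(295657229642, Rational(1, 2))) ≈ Mul(168.35, I)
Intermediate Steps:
Function('b')(j, F) = Mul(Pow(Add(Rational(-27, 41), Mul(Rational(55, 54), F)), -1), Add(-74, j)) (Function('b')(j, F) = Mul(Add(-74, j), Pow(Add(F, Add(Mul(F, Rational(1, 54)), Mul(27, Rational(-1, 41)))), -1)) = Mul(Add(-74, j), Pow(Add(F, Add(Mul(Rational(1, 54), F), Rational(-27, 41))), -1)) = Mul(Add(-74, j), Pow(Add(F, Add(Rational(-27, 41), Mul(Rational(1, 54), F))), -1)) = Mul(Add(-74, j), Pow(Add(Rational(-27, 41), Mul(Rational(55, 54), F)), -1)) = Mul(Pow(Add(Rational(-27, 41), Mul(Rational(55, 54), F)), -1), Add(-74, j)))
Pow(Add(Function('b')(94, Mul(-4, 7)), x), Rational(1, 2)) = Pow(Add(Mul(2214, Pow(Add(-1458, Mul(2255, Mul(-4, 7))), -1), Add(-74, 94)), -28340), Rational(1, 2)) = Pow(Add(Mul(2214, Pow(Add(-1458, Mul(2255, -28)), -1), 20), -28340), Rational(1, 2)) = Pow(Add(Mul(2214, Pow(Add(-1458, -63140), -1), 20), -28340), Rational(1, 2)) = Pow(Add(Mul(2214, Pow(-64598, -1), 20), -28340), Rational(1, 2)) = Pow(Add(Mul(2214, Rational(-1, 64598), 20), -28340), Rational(1, 2)) = Pow(Add(Rational(-22140, 32299), -28340), Rational(1, 2)) = Pow(Rational(-915375800, 32299), Rational(1, 2)) = Mul(Rational(10, 32299), I, Pow(295657229642, Rational(1, 2)))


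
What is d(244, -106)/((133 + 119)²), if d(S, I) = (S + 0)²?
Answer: 3721/3969 ≈ 0.93752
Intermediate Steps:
d(S, I) = S²
d(244, -106)/((133 + 119)²) = 244²/((133 + 119)²) = 59536/(252²) = 59536/63504 = 59536*(1/63504) = 3721/3969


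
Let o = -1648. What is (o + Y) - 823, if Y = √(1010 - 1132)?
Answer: -2471 + I*√122 ≈ -2471.0 + 11.045*I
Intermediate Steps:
Y = I*√122 (Y = √(-122) = I*√122 ≈ 11.045*I)
(o + Y) - 823 = (-1648 + I*√122) - 823 = -2471 + I*√122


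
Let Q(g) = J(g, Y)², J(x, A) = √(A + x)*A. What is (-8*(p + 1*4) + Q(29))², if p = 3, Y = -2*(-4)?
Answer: 5345344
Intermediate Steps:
Y = 8
J(x, A) = A*√(A + x)
Q(g) = 512 + 64*g (Q(g) = (8*√(8 + g))² = 512 + 64*g)
(-8*(p + 1*4) + Q(29))² = (-8*(3 + 1*4) + (512 + 64*29))² = (-8*(3 + 4) + (512 + 1856))² = (-8*7 + 2368)² = (-56 + 2368)² = 2312² = 5345344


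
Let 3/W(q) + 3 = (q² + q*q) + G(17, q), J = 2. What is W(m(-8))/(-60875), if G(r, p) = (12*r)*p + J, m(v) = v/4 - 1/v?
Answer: 96/733361125 ≈ 1.3090e-7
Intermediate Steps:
m(v) = -1/v + v/4 (m(v) = v*(¼) - 1/v = v/4 - 1/v = -1/v + v/4)
G(r, p) = 2 + 12*p*r (G(r, p) = (12*r)*p + 2 = 12*p*r + 2 = 2 + 12*p*r)
W(q) = 3/(-1 + 2*q² + 204*q) (W(q) = 3/(-3 + ((q² + q*q) + (2 + 12*q*17))) = 3/(-3 + ((q² + q²) + (2 + 204*q))) = 3/(-3 + (2*q² + (2 + 204*q))) = 3/(-3 + (2 + 2*q² + 204*q)) = 3/(-1 + 2*q² + 204*q))
W(m(-8))/(-60875) = (3/(-1 + 2*(-1/(-8) + (¼)*(-8))² + 204*(-1/(-8) + (¼)*(-8))))/(-60875) = (3/(-1 + 2*(-1*(-⅛) - 2)² + 204*(-1*(-⅛) - 2)))*(-1/60875) = (3/(-1 + 2*(⅛ - 2)² + 204*(⅛ - 2)))*(-1/60875) = (3/(-1 + 2*(-15/8)² + 204*(-15/8)))*(-1/60875) = (3/(-1 + 2*(225/64) - 765/2))*(-1/60875) = (3/(-1 + 225/32 - 765/2))*(-1/60875) = (3/(-12047/32))*(-1/60875) = (3*(-32/12047))*(-1/60875) = -96/12047*(-1/60875) = 96/733361125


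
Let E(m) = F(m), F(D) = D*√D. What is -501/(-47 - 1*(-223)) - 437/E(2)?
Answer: -501/176 - 437*√2/4 ≈ -157.35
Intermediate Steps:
F(D) = D^(3/2)
E(m) = m^(3/2)
-501/(-47 - 1*(-223)) - 437/E(2) = -501/(-47 - 1*(-223)) - 437*√2/4 = -501/(-47 + 223) - 437*√2/4 = -501/176 - 437*√2/4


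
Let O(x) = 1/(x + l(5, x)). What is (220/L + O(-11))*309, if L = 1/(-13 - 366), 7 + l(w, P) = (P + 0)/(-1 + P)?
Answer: -5281709808/205 ≈ -2.5764e+7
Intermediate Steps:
l(w, P) = -7 + P/(-1 + P) (l(w, P) = -7 + (P + 0)/(-1 + P) = -7 + P/(-1 + P))
L = -1/379 (L = 1/(-379) = -1/379 ≈ -0.0026385)
O(x) = 1/(x + (7 - 6*x)/(-1 + x))
(220/L + O(-11))*309 = (220/(-1/379) + (-1 - 11)/(7 + (-11)² - 7*(-11)))*309 = (220*(-379) - 12/(7 + 121 + 77))*309 = (-83380 - 12/205)*309 = -17092912/205*309 = -5281709808/205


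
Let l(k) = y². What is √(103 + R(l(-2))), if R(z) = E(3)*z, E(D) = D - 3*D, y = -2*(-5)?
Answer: I*√497 ≈ 22.293*I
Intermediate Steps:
y = 10
l(k) = 100 (l(k) = 10² = 100)
E(D) = -2*D
R(z) = -6*z (R(z) = (-2*3)*z = -6*z)
√(103 + R(l(-2))) = √(103 - 6*100) = √(103 - 600) = √(-497) = I*√497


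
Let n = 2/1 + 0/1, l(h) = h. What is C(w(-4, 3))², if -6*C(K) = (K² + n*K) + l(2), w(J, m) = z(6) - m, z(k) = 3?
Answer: ⅑ ≈ 0.11111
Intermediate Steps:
w(J, m) = 3 - m
n = 2 (n = 2*1 + 0*1 = 2 + 0 = 2)
C(K) = -⅓ - K/3 - K²/6 (C(K) = -((K² + 2*K) + 2)/6 = -(2 + K² + 2*K)/6 = -⅓ - K/3 - K²/6)
C(w(-4, 3))² = (-⅓ - (3 - 1*3)/3 - (3 - 1*3)²/6)² = (-⅓ - (3 - 3)/3 - (3 - 3)²/6)² = (-⅓ - ⅓*0 - ⅙*0²)² = (-⅓ + 0 - ⅙*0)² = (-⅓ + 0 + 0)² = (-⅓)² = ⅑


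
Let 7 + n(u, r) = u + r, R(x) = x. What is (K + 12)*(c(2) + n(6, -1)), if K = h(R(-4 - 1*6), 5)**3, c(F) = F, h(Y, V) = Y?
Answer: 0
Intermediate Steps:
n(u, r) = -7 + r + u (n(u, r) = -7 + (u + r) = -7 + (r + u) = -7 + r + u)
K = -1000 (K = (-4 - 1*6)**3 = (-4 - 6)**3 = (-10)**3 = -1000)
(K + 12)*(c(2) + n(6, -1)) = (-1000 + 12)*(2 + (-7 - 1 + 6)) = -988*(2 - 2) = -988*0 = 0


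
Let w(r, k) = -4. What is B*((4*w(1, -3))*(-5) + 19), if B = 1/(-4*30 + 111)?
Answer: -11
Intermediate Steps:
B = -⅑ (B = 1/(-120 + 111) = 1/(-9) = -⅑ ≈ -0.11111)
B*((4*w(1, -3))*(-5) + 19) = -((4*(-4))*(-5) + 19)/9 = -(-16*(-5) + 19)/9 = -(80 + 19)/9 = -⅑*99 = -11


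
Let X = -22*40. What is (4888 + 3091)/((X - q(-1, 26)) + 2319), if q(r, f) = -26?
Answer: 7979/1465 ≈ 5.4464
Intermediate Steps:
X = -880
(4888 + 3091)/((X - q(-1, 26)) + 2319) = (4888 + 3091)/((-880 - 1*(-26)) + 2319) = 7979/((-880 + 26) + 2319) = 7979/(-854 + 2319) = 7979/1465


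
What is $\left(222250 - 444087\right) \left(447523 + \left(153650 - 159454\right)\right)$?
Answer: $-97989617803$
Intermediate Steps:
$\left(222250 - 444087\right) \left(447523 + \left(153650 - 159454\right)\right) = - 221837 \left(447523 + \left(153650 - 159454\right)\right) = - 221837 \left(447523 - 5804\right) = \left(-221837\right) 441719 = -97989617803$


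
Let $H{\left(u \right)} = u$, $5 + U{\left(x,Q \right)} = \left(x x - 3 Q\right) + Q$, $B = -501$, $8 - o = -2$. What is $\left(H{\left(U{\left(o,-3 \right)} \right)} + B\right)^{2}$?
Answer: $160000$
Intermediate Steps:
$o = 10$ ($o = 8 - -2 = 8 + 2 = 10$)
$U{\left(x,Q \right)} = -5 + x^{2} - 2 Q$ ($U{\left(x,Q \right)} = -5 - \left(2 Q - x x\right) = -5 - \left(- x^{2} + 2 Q\right) = -5 + x^{2} - 2 Q$)
$\left(H{\left(U{\left(o,-3 \right)} \right)} + B\right)^{2} = \left(\left(-5 + 10^{2} - -6\right) - 501\right)^{2} = \left(\left(-5 + 100 + 6\right) - 501\right)^{2} = \left(101 - 501\right)^{2} = \left(-400\right)^{2} = 160000$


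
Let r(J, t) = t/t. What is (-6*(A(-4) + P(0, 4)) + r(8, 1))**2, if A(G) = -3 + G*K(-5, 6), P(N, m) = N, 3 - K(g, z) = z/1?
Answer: 2809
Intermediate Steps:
K(g, z) = 3 - z (K(g, z) = 3 - z/1 = 3 - z)
A(G) = -3 - 3*G (A(G) = -3 + G*(3 - 1*6) = -3 + G*(3 - 6) = -3 + G*(-3) = -3 - 3*G)
r(J, t) = 1
(-6*(A(-4) + P(0, 4)) + r(8, 1))**2 = (-6*((-3 - 3*(-4)) + 0) + 1)**2 = (-6*((-3 + 12) + 0) + 1)**2 = (-6*(9 + 0) + 1)**2 = (-6*9 + 1)**2 = (-54 + 1)**2 = (-53)**2 = 2809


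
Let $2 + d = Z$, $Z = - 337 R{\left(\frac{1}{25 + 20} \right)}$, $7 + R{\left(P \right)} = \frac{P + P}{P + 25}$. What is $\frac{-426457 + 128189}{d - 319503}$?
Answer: $\frac{167924884}{178553535} \approx 0.94047$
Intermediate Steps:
$R{\left(P \right)} = -7 + \frac{2 P}{25 + P}$ ($R{\left(P \right)} = -7 + \frac{P + P}{P + 25} = -7 + \frac{2 P}{25 + P}$)
$Z = \frac{1327780}{563}$ ($Z = - 337 \frac{5 \left(-35 - \frac{1}{25 + 20}\right)}{25 + \frac{1}{25 + 20}} = - 337 \frac{5 \left(-35 - \frac{1}{45}\right)}{25 + \frac{1}{45}} = - 337 \frac{5 \left(-35 - \frac{1}{45}\right)}{\frac{1126}{45}} = - 337 \cdot 5 \cdot \frac{45}{1126} \left(- \frac{1576}{45}\right) = \left(-337\right) \left(- \frac{3940}{563}\right) = \frac{1327780}{563} \approx 2358.4$)
$d = \frac{1326654}{563}$ ($d = -2 + \frac{1327780}{563} = \frac{1326654}{563} \approx 2356.4$)
$\frac{-426457 + 128189}{d - 319503} = \frac{-426457 + 128189}{\frac{1326654}{563} - 319503} = - \frac{298268}{- \frac{178553535}{563}} = \left(-298268\right) \left(- \frac{563}{178553535}\right) = \frac{167924884}{178553535}$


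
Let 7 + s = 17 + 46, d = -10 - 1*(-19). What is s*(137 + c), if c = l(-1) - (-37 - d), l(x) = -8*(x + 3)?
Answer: 9352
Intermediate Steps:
d = 9 (d = -10 + 19 = 9)
s = 56 (s = -7 + (17 + 46) = -7 + 63 = 56)
l(x) = -24 - 8*x (l(x) = -8*(3 + x) = -24 - 8*x)
c = 30 (c = (-24 - 8*(-1)) - (-37 - 1*9) = (-24 + 8) - (-37 - 9) = -16 - 1*(-46) = -16 + 46 = 30)
s*(137 + c) = 56*(137 + 30) = 56*167 = 9352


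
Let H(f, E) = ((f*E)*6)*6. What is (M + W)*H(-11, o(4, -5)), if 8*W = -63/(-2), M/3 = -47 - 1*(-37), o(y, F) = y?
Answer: 41283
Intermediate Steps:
H(f, E) = 36*E*f (H(f, E) = ((E*f)*6)*6 = (6*E*f)*6 = 36*E*f)
M = -30 (M = 3*(-47 - 1*(-37)) = 3*(-47 + 37) = 3*(-10) = -30)
W = 63/16 (W = (-63/(-2))/8 = (-63*(-½))/8 = (⅛)*(63/2) = 63/16 ≈ 3.9375)
(M + W)*H(-11, o(4, -5)) = (-30 + 63/16)*(36*4*(-11)) = -417/16*(-1584) = 41283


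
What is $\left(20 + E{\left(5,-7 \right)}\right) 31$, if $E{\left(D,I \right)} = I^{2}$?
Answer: $2139$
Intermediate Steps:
$\left(20 + E{\left(5,-7 \right)}\right) 31 = \left(20 + \left(-7\right)^{2}\right) 31 = \left(20 + 49\right) 31 = 69 \cdot 31 = 2139$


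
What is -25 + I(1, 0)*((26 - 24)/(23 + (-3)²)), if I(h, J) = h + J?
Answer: -399/16 ≈ -24.938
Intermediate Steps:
I(h, J) = J + h
-25 + I(1, 0)*((26 - 24)/(23 + (-3)²)) = -25 + (0 + 1)*((26 - 24)/(23 + (-3)²)) = -25 + 1*(2/(23 + 9)) = -25 + 1*(2/32) = -25 + 1*(2*(1/32)) = -25 + 1*(1/16) = -25 + 1/16 = -399/16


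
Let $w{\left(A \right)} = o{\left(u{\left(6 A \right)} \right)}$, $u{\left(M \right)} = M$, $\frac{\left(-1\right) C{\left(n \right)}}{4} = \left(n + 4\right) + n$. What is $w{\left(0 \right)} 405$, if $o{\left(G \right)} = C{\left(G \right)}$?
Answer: $-6480$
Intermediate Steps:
$C{\left(n \right)} = -16 - 8 n$ ($C{\left(n \right)} = - 4 \left(\left(n + 4\right) + n\right) = - 4 \left(\left(4 + n\right) + n\right) = - 4 \left(4 + 2 n\right) = -16 - 8 n$)
$o{\left(G \right)} = -16 - 8 G$
$w{\left(A \right)} = -16 - 48 A$ ($w{\left(A \right)} = -16 - 8 \cdot 6 A = -16 - 48 A$)
$w{\left(0 \right)} 405 = \left(-16 - 0\right) 405 = \left(-16 + 0\right) 405 = \left(-16\right) 405 = -6480$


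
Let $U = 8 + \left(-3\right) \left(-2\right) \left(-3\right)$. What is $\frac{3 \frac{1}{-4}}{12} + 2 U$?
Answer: $- \frac{321}{16} \approx -20.063$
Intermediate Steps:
$U = -10$ ($U = 8 + 6 \left(-3\right) = 8 - 18 = -10$)
$\frac{3 \frac{1}{-4}}{12} + 2 U = \frac{3 \frac{1}{-4}}{12} + 2 \left(-10\right) = 3 \left(- \frac{1}{4}\right) \frac{1}{12} - 20 = \left(- \frac{3}{4}\right) \frac{1}{12} - 20 = - \frac{1}{16} - 20 = - \frac{321}{16}$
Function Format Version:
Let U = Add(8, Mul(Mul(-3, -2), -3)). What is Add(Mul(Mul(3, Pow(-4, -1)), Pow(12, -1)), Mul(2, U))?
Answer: Rational(-321, 16) ≈ -20.063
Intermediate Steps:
U = -10 (U = Add(8, Mul(6, -3)) = Add(8, -18) = -10)
Add(Mul(Mul(3, Pow(-4, -1)), Pow(12, -1)), Mul(2, U)) = Add(Mul(Mul(3, Pow(-4, -1)), Pow(12, -1)), Mul(2, -10)) = Add(Mul(Mul(3, Rational(-1, 4)), Rational(1, 12)), -20) = Add(Mul(Rational(-3, 4), Rational(1, 12)), -20) = Add(Rational(-1, 16), -20) = Rational(-321, 16)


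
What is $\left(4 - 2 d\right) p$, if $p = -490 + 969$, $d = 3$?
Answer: $-958$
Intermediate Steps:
$p = 479$
$\left(4 - 2 d\right) p = \left(4 - 6\right) 479 = \left(-2\right) 479 = -958$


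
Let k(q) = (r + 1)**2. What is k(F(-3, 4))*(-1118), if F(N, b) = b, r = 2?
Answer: -10062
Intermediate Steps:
k(q) = 9 (k(q) = (2 + 1)**2 = 3**2 = 9)
k(F(-3, 4))*(-1118) = 9*(-1118) = -10062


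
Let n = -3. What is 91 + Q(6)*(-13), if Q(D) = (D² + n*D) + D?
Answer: -221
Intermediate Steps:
Q(D) = D² - 2*D (Q(D) = (D² - 3*D) + D = D² - 2*D)
91 + Q(6)*(-13) = 91 + (6*(-2 + 6))*(-13) = 91 + (6*4)*(-13) = 91 + 24*(-13) = 91 - 312 = -221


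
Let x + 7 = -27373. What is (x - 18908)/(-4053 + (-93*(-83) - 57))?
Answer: -46288/3609 ≈ -12.826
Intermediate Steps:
x = -27380 (x = -7 - 27373 = -27380)
(x - 18908)/(-4053 + (-93*(-83) - 57)) = (-27380 - 18908)/(-4053 + (-93*(-83) - 57)) = -46288/(-4053 + (7719 - 57)) = -46288/(-4053 + 7662) = -46288/3609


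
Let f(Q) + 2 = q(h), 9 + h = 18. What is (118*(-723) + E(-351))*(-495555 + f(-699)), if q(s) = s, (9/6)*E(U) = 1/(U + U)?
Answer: 44517873217364/1053 ≈ 4.2277e+10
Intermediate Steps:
h = 9 (h = -9 + 18 = 9)
E(U) = 1/(3*U) (E(U) = 2/(3*(U + U)) = 2/(3*((2*U))) = 2*(1/(2*U))/3 = 1/(3*U))
f(Q) = 7 (f(Q) = -2 + 9 = 7)
(118*(-723) + E(-351))*(-495555 + f(-699)) = (118*(-723) + (⅓)/(-351))*(-495555 + 7) = (-85314 + (⅓)*(-1/351))*(-495548) = (-85314 - 1/1053)*(-495548) = -89835643/1053*(-495548) = 44517873217364/1053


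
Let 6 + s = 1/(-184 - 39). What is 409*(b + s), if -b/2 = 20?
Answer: -4195931/223 ≈ -18816.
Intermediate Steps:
s = -1339/223 (s = -6 + 1/(-184 - 39) = -6 + 1/(-223) = -6 - 1/223 = -1339/223 ≈ -6.0045)
b = -40 (b = -2*20 = -40)
409*(b + s) = 409*(-40 - 1339/223) = 409*(-10259/223) = -4195931/223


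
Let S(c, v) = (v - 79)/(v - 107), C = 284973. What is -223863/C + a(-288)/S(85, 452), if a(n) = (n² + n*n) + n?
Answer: 5426997978367/35431643 ≈ 1.5317e+5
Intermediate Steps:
a(n) = n + 2*n² (a(n) = (n² + n²) + n = 2*n² + n = n + 2*n²)
S(c, v) = (-79 + v)/(-107 + v)
-223863/C + a(-288)/S(85, 452) = -223863/284973 + (-288*(1 + 2*(-288)))/(((-79 + 452)/(-107 + 452))) = -223863*1/284973 + (-288*(1 - 576))/((373/345)) = -74621/94991 + (-288*(-575))/(((1/345)*373)) = -74621/94991 + 165600/(373/345) = -74621/94991 + 165600*(345/373) = -74621/94991 + 57132000/373 = 5426997978367/35431643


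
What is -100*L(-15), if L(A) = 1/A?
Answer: 20/3 ≈ 6.6667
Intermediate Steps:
-100*L(-15) = -100/(-15) = -100*(-1/15) = 20/3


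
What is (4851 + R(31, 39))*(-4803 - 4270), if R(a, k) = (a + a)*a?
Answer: -61451429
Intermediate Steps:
R(a, k) = 2*a**2 (R(a, k) = (2*a)*a = 2*a**2)
(4851 + R(31, 39))*(-4803 - 4270) = (4851 + 2*31**2)*(-4803 - 4270) = (4851 + 2*961)*(-9073) = (4851 + 1922)*(-9073) = 6773*(-9073) = -61451429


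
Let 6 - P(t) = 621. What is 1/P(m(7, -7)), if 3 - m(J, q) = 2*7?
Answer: -1/615 ≈ -0.0016260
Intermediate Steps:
m(J, q) = -11 (m(J, q) = 3 - 2*7 = 3 - 1*14 = 3 - 14 = -11)
P(t) = -615 (P(t) = 6 - 1*621 = 6 - 621 = -615)
1/P(m(7, -7)) = 1/(-615) = -1/615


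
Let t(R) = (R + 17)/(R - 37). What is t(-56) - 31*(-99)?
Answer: 95152/31 ≈ 3069.4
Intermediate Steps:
t(R) = (17 + R)/(-37 + R)
t(-56) - 31*(-99) = (17 - 56)/(-37 - 56) - 31*(-99) = -39/(-93) + 3069 = -1/93*(-39) + 3069 = 13/31 + 3069 = 95152/31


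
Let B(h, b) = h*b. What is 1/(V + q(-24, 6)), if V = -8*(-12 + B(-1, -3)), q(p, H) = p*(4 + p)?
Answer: 1/552 ≈ 0.0018116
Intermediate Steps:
B(h, b) = b*h
V = 72 (V = -8*(-12 - 3*(-1)) = -8*(-12 + 3) = -8*(-9) = 72)
1/(V + q(-24, 6)) = 1/(72 - 24*(4 - 24)) = 1/(72 - 24*(-20)) = 1/(72 + 480) = 1/552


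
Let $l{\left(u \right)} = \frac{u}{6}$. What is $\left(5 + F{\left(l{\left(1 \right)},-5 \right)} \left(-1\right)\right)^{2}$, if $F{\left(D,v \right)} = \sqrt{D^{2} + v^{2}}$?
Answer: $\frac{\left(30 - \sqrt{901}\right)^{2}}{36} \approx 7.7118 \cdot 10^{-6}$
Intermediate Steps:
$l{\left(u \right)} = \frac{u}{6}$ ($l{\left(u \right)} = u \frac{1}{6} = \frac{u}{6}$)
$\left(5 + F{\left(l{\left(1 \right)},-5 \right)} \left(-1\right)\right)^{2} = \left(5 + \sqrt{\left(\frac{1}{6} \cdot 1\right)^{2} + \left(-5\right)^{2}} \left(-1\right)\right)^{2} = \left(5 + \sqrt{\left(\frac{1}{6}\right)^{2} + 25} \left(-1\right)\right)^{2} = \left(5 + \sqrt{\frac{1}{36} + 25} \left(-1\right)\right)^{2} = \left(5 + \sqrt{\frac{901}{36}} \left(-1\right)\right)^{2} = \left(5 + \frac{\sqrt{901}}{6} \left(-1\right)\right)^{2} = \left(5 - \frac{\sqrt{901}}{6}\right)^{2}$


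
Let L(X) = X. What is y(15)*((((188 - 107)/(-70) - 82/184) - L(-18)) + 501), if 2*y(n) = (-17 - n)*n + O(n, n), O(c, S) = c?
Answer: -154939767/1288 ≈ -1.2029e+5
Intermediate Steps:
y(n) = n/2 + n*(-17 - n)/2 (y(n) = ((-17 - n)*n + n)/2 = (n*(-17 - n) + n)/2 = (n + n*(-17 - n))/2 = n/2 + n*(-17 - n)/2)
y(15)*((((188 - 107)/(-70) - 82/184) - L(-18)) + 501) = ((1/2)*15*(-16 - 1*15))*((((188 - 107)/(-70) - 82/184) - 1*(-18)) + 501) = ((1/2)*15*(-16 - 15))*(((81*(-1/70) - 82*1/184) + 18) + 501) = ((1/2)*15*(-31))*(((-81/70 - 41/92) + 18) + 501) = -465*((-5161/3220 + 18) + 501)/2 = -465*(52799/3220 + 501)/2 = -465/2*1666019/3220 = -154939767/1288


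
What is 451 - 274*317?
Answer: -86407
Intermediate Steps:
451 - 274*317 = 451 - 86858 = -86407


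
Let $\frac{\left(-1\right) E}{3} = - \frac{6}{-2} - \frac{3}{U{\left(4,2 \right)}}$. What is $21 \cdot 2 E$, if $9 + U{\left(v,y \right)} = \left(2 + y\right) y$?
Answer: $-756$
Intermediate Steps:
$U{\left(v,y \right)} = -9 + y \left(2 + y\right)$ ($U{\left(v,y \right)} = -9 + \left(2 + y\right) y = -9 + y \left(2 + y\right)$)
$E = -18$ ($E = - 3 \left(- \frac{6}{-2} - \frac{3}{-9 + 2^{2} + 2 \cdot 2}\right) = - 3 \left(\left(-6\right) \left(- \frac{1}{2}\right) - \frac{3}{-9 + 4 + 4}\right) = - 3 \left(3 - \frac{3}{-1}\right) = - 3 \left(3 - -3\right) = - 3 \left(3 + 3\right) = \left(-3\right) 6 = -18$)
$21 \cdot 2 E = 21 \cdot 2 \left(-18\right) = 42 \left(-18\right) = -756$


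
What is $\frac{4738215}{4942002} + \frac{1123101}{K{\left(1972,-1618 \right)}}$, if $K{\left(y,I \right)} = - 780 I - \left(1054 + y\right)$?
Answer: $\frac{959653867351}{518504142169} \approx 1.8508$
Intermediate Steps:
$K{\left(y,I \right)} = -1054 - y - 780 I$
$\frac{4738215}{4942002} + \frac{1123101}{K{\left(1972,-1618 \right)}} = \frac{4738215}{4942002} + \frac{1123101}{-1054 - 1972 - -1262040} = 4738215 \cdot \frac{1}{4942002} + \frac{1123101}{-1054 - 1972 + 1262040} = \frac{1579405}{1647334} + \frac{1123101}{1259014} = \frac{959653867351}{518504142169}$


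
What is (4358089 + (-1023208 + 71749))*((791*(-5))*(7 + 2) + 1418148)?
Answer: 4709846526390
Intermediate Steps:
(4358089 + (-1023208 + 71749))*((791*(-5))*(7 + 2) + 1418148) = (4358089 - 951459)*(-3955*9 + 1418148) = 3406630*(-35595 + 1418148) = 3406630*1382553 = 4709846526390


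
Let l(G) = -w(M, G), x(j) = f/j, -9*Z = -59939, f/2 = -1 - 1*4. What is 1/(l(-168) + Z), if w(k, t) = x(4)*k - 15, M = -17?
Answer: 18/119383 ≈ 0.00015078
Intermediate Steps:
f = -10 (f = 2*(-1 - 1*4) = 2*(-1 - 4) = 2*(-5) = -10)
Z = 59939/9 (Z = -⅑*(-59939) = 59939/9 ≈ 6659.9)
x(j) = -10/j
w(k, t) = -15 - 5*k/2 (w(k, t) = (-10/4)*k - 15 = (-10*¼)*k - 15 = -5*k/2 - 15 = -15 - 5*k/2)
l(G) = -55/2 (l(G) = -(-15 - 5/2*(-17)) = -(-15 + 85/2) = -1*55/2 = -55/2)
1/(l(-168) + Z) = 1/(-55/2 + 59939/9) = 1/(119383/18) = 18/119383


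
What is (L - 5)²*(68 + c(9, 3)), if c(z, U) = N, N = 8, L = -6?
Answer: 9196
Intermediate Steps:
c(z, U) = 8
(L - 5)²*(68 + c(9, 3)) = (-6 - 5)²*(68 + 8) = (-11)²*76 = 121*76 = 9196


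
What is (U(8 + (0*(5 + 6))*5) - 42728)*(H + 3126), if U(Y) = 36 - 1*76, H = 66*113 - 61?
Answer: -450047664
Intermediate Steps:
H = 7397 (H = 7458 - 61 = 7397)
U(Y) = -40 (U(Y) = 36 - 76 = -40)
(U(8 + (0*(5 + 6))*5) - 42728)*(H + 3126) = (-40 - 42728)*(7397 + 3126) = -42768*10523 = -450047664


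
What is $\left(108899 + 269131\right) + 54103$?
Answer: $432133$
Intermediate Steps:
$\left(108899 + 269131\right) + 54103 = 378030 + 54103 = 432133$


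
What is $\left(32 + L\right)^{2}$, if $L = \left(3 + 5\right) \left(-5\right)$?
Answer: $64$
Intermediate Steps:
$L = -40$ ($L = 8 \left(-5\right) = -40$)
$\left(32 + L\right)^{2} = \left(32 - 40\right)^{2} = \left(-8\right)^{2} = 64$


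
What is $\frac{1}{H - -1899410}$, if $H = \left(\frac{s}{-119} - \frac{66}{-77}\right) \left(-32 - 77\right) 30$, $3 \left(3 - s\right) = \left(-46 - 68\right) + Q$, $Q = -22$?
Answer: $\frac{17}{32264900} \approx 5.2689 \cdot 10^{-7}$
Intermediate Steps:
$s = \frac{145}{3}$ ($s = 3 - \frac{\left(-46 - 68\right) - 22}{3} = 3 - \frac{-114 - 22}{3} = 3 - - \frac{136}{3} = 3 + \frac{136}{3} = \frac{145}{3} \approx 48.333$)
$H = - \frac{25070}{17}$ ($H = \left(\frac{145}{3 \left(-119\right)} - \frac{66}{-77}\right) \left(-32 - 77\right) 30 = \left(\frac{145}{3} \left(- \frac{1}{119}\right) - - \frac{6}{7}\right) \left(\left(-109\right) 30\right) = \left(- \frac{145}{357} + \frac{6}{7}\right) \left(-3270\right) = \frac{23}{51} \left(-3270\right) = - \frac{25070}{17} \approx -1474.7$)
$\frac{1}{H - -1899410} = \frac{1}{- \frac{25070}{17} - -1899410} = \frac{1}{- \frac{25070}{17} + 1899410} = \frac{1}{\frac{32264900}{17}} = \frac{17}{32264900}$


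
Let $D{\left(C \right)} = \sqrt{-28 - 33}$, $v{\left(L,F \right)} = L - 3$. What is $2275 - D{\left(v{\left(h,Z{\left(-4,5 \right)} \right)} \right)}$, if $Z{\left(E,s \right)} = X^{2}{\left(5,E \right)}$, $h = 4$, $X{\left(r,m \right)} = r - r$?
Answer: $2275 - i \sqrt{61} \approx 2275.0 - 7.8102 i$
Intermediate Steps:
$X{\left(r,m \right)} = 0$
$Z{\left(E,s \right)} = 0$ ($Z{\left(E,s \right)} = 0^{2} = 0$)
$v{\left(L,F \right)} = -3 + L$
$D{\left(C \right)} = i \sqrt{61}$ ($D{\left(C \right)} = \sqrt{-61} = i \sqrt{61}$)
$2275 - D{\left(v{\left(h,Z{\left(-4,5 \right)} \right)} \right)} = 2275 - i \sqrt{61}$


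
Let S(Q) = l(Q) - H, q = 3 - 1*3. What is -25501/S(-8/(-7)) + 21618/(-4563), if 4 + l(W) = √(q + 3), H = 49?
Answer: 678497359/1422642 + 25501*√3/2806 ≈ 492.67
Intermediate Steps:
q = 0 (q = 3 - 3 = 0)
l(W) = -4 + √3 (l(W) = -4 + √(0 + 3) = -4 + √3)
S(Q) = -53 + √3 (S(Q) = (-4 + √3) - 1*49 = (-4 + √3) - 49 = -53 + √3)
-25501/S(-8/(-7)) + 21618/(-4563) = -25501/(-53 + √3) + 21618/(-4563) = -25501/(-53 + √3) + 21618*(-1/4563) = -25501/(-53 + √3) - 2402/507 = -2402/507 - 25501/(-53 + √3)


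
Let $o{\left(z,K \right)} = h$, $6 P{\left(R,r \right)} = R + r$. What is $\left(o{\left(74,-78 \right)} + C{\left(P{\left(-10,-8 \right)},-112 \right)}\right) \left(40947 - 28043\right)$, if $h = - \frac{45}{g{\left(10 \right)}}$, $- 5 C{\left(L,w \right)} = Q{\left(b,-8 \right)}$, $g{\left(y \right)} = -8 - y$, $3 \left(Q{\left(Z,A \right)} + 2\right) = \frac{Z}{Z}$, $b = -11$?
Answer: $\frac{109684}{3} \approx 36561.0$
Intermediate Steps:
$P{\left(R,r \right)} = \frac{R}{6} + \frac{r}{6}$ ($P{\left(R,r \right)} = \frac{R + r}{6} = \frac{R}{6} + \frac{r}{6}$)
$Q{\left(Z,A \right)} = - \frac{5}{3}$ ($Q{\left(Z,A \right)} = -2 + \frac{Z \frac{1}{Z}}{3} = -2 + \frac{1}{3} \cdot 1 = -2 + \frac{1}{3} = - \frac{5}{3}$)
$C{\left(L,w \right)} = \frac{1}{3}$ ($C{\left(L,w \right)} = \left(- \frac{1}{5}\right) \left(- \frac{5}{3}\right) = \frac{1}{3}$)
$h = \frac{5}{2}$ ($h = - \frac{45}{-8 - 10} = - \frac{45}{-18} = \left(-45\right) \left(- \frac{1}{18}\right) = \frac{5}{2} \approx 2.5$)
$o{\left(z,K \right)} = \frac{5}{2}$
$\left(o{\left(74,-78 \right)} + C{\left(P{\left(-10,-8 \right)},-112 \right)}\right) \left(40947 - 28043\right) = \left(\frac{5}{2} + \frac{1}{3}\right) \left(40947 - 28043\right) = \frac{17}{6} \cdot 12904 = \frac{109684}{3}$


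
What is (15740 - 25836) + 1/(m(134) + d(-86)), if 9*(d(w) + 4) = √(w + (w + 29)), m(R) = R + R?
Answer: (-10096*√143 + 23988087*I)/(√143 - 2376*I) ≈ -10096.0 - 1.9073e-5*I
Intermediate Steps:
m(R) = 2*R
d(w) = -4 + √(29 + 2*w)/9 (d(w) = -4 + √(w + (w + 29))/9 = -4 + √(w + (29 + w))/9 = -4 + √(29 + 2*w)/9)
(15740 - 25836) + 1/(m(134) + d(-86)) = (15740 - 25836) + 1/(2*134 + (-4 + √(29 + 2*(-86))/9)) = -10096 + 1/(268 + (-4 + √(29 - 172)/9)) = -10096 + 1/(268 + (-4 + √(-143)/9)) = -10096 + 1/(268 + (-4 + (I*√143)/9)) = -10096 + 1/(268 + (-4 + I*√143/9)) = -10096 + 1/(264 + I*√143/9)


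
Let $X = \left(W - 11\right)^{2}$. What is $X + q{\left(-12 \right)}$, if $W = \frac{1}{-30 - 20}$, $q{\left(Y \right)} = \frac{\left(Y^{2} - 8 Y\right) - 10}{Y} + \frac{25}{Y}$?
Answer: $\frac{62619}{625} \approx 100.19$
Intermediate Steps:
$q{\left(Y \right)} = \frac{25}{Y} + \frac{-10 + Y^{2} - 8 Y}{Y}$ ($q{\left(Y \right)} = \frac{-10 + Y^{2} - 8 Y}{Y} + \frac{25}{Y} = \frac{25}{Y} + \frac{-10 + Y^{2} - 8 Y}{Y}$)
$W = - \frac{1}{50}$ ($W = \frac{1}{-50} = - \frac{1}{50} \approx -0.02$)
$X = \frac{303601}{2500}$ ($X = \left(- \frac{1}{50} - 11\right)^{2} = \left(- \frac{551}{50}\right)^{2} = \frac{303601}{2500} \approx 121.44$)
$X + q{\left(-12 \right)} = \frac{303601}{2500} - \left(20 + \frac{5}{4}\right) = \frac{303601}{2500} - \frac{85}{4} = \frac{62619}{625}$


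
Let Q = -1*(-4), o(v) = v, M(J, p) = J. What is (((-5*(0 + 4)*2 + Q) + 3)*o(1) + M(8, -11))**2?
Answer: 625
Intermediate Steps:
Q = 4
(((-5*(0 + 4)*2 + Q) + 3)*o(1) + M(8, -11))**2 = (((-5*(0 + 4)*2 + 4) + 3)*1 + 8)**2 = (((-5*4*2 + 4) + 3)*1 + 8)**2 = (((-20*2 + 4) + 3)*1 + 8)**2 = (((-40 + 4) + 3)*1 + 8)**2 = ((-36 + 3)*1 + 8)**2 = (-33*1 + 8)**2 = (-33 + 8)**2 = (-25)**2 = 625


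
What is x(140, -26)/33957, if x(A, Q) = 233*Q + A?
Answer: -538/3087 ≈ -0.17428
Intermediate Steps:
x(A, Q) = A + 233*Q
x(140, -26)/33957 = (140 + 233*(-26))/33957 = (140 - 6058)*(1/33957) = -5918*1/33957 = -538/3087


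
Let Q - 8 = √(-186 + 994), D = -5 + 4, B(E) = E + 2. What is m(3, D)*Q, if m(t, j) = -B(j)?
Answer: -8 - 2*√202 ≈ -36.425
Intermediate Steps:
B(E) = 2 + E
D = -1
m(t, j) = -2 - j (m(t, j) = -(2 + j) = -2 - j)
Q = 8 + 2*√202 (Q = 8 + √(-186 + 994) = 8 + √808 = 8 + 2*√202 ≈ 36.425)
m(3, D)*Q = (-2 - 1*(-1))*(8 + 2*√202) = (-2 + 1)*(8 + 2*√202) = -(8 + 2*√202) = -8 - 2*√202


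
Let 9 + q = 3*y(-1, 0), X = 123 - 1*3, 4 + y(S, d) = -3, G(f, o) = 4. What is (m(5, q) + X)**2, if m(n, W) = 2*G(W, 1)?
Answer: 16384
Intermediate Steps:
y(S, d) = -7 (y(S, d) = -4 - 3 = -7)
X = 120 (X = 123 - 3 = 120)
q = -30 (q = -9 + 3*(-7) = -9 - 21 = -30)
m(n, W) = 8 (m(n, W) = 2*4 = 8)
(m(5, q) + X)**2 = (8 + 120)**2 = 128**2 = 16384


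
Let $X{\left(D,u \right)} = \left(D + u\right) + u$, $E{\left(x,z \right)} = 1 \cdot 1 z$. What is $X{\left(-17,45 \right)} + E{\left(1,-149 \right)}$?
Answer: $-76$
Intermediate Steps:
$E{\left(x,z \right)} = z$ ($E{\left(x,z \right)} = 1 z = z$)
$X{\left(D,u \right)} = D + 2 u$
$X{\left(-17,45 \right)} + E{\left(1,-149 \right)} = \left(-17 + 2 \cdot 45\right) - 149 = \left(-17 + 90\right) - 149 = 73 - 149 = -76$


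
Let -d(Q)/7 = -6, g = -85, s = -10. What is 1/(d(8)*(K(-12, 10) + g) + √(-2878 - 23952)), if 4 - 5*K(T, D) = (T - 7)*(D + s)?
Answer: -44205/156661937 - 25*I*√26830/313323874 ≈ -0.00028217 - 1.3069e-5*I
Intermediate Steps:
d(Q) = 42 (d(Q) = -7*(-6) = 42)
K(T, D) = ⅘ - (-10 + D)*(-7 + T)/5 (K(T, D) = ⅘ - (T - 7)*(D - 10)/5 = ⅘ - (-7 + T)*(-10 + D)/5 = ⅘ - (-10 + D)*(-7 + T)/5)
1/(d(8)*(K(-12, 10) + g) + √(-2878 - 23952)) = 1/(42*((-66/5 + 2*(-12) + (7/5)*10 - ⅕*10*(-12)) - 85) + √(-2878 - 23952)) = 1/(42*((-66/5 - 24 + 14 + 24) - 85) + √(-26830)) = 1/(42*(⅘ - 85) + I*√26830) = 1/(42*(-421/5) + I*√26830) = 1/(-17682/5 + I*√26830)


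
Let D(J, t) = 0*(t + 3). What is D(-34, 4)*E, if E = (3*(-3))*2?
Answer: 0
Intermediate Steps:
D(J, t) = 0 (D(J, t) = 0*(3 + t) = 0)
E = -18 (E = -9*2 = -18)
D(-34, 4)*E = 0*(-18) = 0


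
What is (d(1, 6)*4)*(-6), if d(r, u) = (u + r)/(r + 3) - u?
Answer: 102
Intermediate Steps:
d(r, u) = -u + (r + u)/(3 + r) (d(r, u) = (r + u)/(3 + r) - u = -u + (r + u)/(3 + r))
(d(1, 6)*4)*(-6) = (((1 - 2*6 - 1*1*6)/(3 + 1))*4)*(-6) = (((1 - 12 - 6)/4)*4)*(-6) = (((¼)*(-17))*4)*(-6) = -17/4*4*(-6) = -17*(-6) = 102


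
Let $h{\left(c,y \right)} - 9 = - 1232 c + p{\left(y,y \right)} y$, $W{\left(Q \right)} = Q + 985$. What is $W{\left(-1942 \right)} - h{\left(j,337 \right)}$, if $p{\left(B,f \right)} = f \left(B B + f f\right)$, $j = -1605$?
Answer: $-25797813848$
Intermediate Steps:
$W{\left(Q \right)} = 985 + Q$
$p{\left(B,f \right)} = f \left(B^{2} + f^{2}\right)$
$h{\left(c,y \right)} = 9 - 1232 c + 2 y^{4}$ ($h{\left(c,y \right)} = 9 - \left(1232 c - y \left(y^{2} + y^{2}\right) y\right) = 9 - \left(1232 c - y 2 y^{2} y\right) = 9 - \left(1232 c - 2 y^{3} y\right) = 9 - \left(- 2 y^{4} + 1232 c\right) = 9 - 1232 c + 2 y^{4}$)
$W{\left(-1942 \right)} - h{\left(j,337 \right)} = \left(985 - 1942\right) - \left(9 - -1977360 + 2 \cdot 337^{4}\right) = -957 - \left(9 + 1977360 + 2 \cdot 12897917761\right) = -957 - \left(9 + 1977360 + 25795835522\right) = -957 - 25797812891 = -25797813848$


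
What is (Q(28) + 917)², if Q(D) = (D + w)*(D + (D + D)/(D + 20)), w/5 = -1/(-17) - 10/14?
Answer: 6979265764/2601 ≈ 2.6833e+6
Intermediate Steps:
w = -390/119 (w = 5*(-1/(-17) - 10/14) = 5*(-1*(-1/17) - 10*1/14) = 5*(1/17 - 5/7) = 5*(-78/119) = -390/119 ≈ -3.2773)
Q(D) = (-390/119 + D)*(D + 2*D/(20 + D)) (Q(D) = (D - 390/119)*(D + (D + D)/(D + 20)) = (-390/119 + D)*(D + (2*D)/(20 + D)) = (-390/119 + D)*(D + 2*D/(20 + D)))
(Q(28) + 917)² = ((1/119)*28*(-8580 + 119*28² + 2228*28)/(20 + 28) + 917)² = ((1/119)*28*(-8580 + 119*784 + 62384)/48 + 917)² = ((1/119)*28*(1/48)*(-8580 + 93296 + 62384) + 917)² = ((1/119)*28*(1/48)*147100 + 917)² = (36775/51 + 917)² = (83542/51)² = 6979265764/2601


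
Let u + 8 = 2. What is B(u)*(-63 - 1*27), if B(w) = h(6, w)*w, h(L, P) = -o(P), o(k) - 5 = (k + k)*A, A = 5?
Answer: 29700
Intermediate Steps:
o(k) = 5 + 10*k (o(k) = 5 + (k + k)*5 = 5 + (2*k)*5 = 5 + 10*k)
u = -6 (u = -8 + 2 = -6)
h(L, P) = -5 - 10*P (h(L, P) = -(5 + 10*P) = -5 - 10*P)
B(w) = w*(-5 - 10*w) (B(w) = (-5 - 10*w)*w = w*(-5 - 10*w))
B(u)*(-63 - 1*27) = (-5*(-6)*(1 + 2*(-6)))*(-63 - 1*27) = (-5*(-6)*(1 - 12))*(-63 - 27) = -5*(-6)*(-11)*(-90) = -330*(-90) = 29700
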